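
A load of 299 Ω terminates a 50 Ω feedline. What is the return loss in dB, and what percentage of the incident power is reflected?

RL ≈ 2.93 dB; 50.9% of incident power reflected

Γ = (299 − 50)/(299 + 50) = 0.713
RL = −20·log₁₀(0.713) = 2.93 dB
P_refl/P_inc = |Γ|² = 0.509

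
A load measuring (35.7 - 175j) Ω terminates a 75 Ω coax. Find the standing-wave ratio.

VSWR ≈ 13.9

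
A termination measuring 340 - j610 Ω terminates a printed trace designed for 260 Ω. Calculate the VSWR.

VSWR ≈ 6.12

Γ = (Z_L − Z_0)/(Z_L + Z_0) = (80 − j610)/(600 − j610)
|Γ| = 615/856 = 0.719
VSWR = (1 + |Γ|)/(1 − |Γ|) = 1.72/0.281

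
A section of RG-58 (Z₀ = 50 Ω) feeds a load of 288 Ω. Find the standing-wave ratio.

VSWR ≈ 5.76

Γ = (288 − 50)/(288 + 50) = 0.704
VSWR = (1 + 0.704)/(1 − 0.704)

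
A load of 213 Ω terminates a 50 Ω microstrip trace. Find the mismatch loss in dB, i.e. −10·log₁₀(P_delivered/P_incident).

Γ = (213 − 50)/(213 + 50) = 0.62
|Γ|² = 0.384, so P_del/P_inc = 1 − |Γ|² = 0.616
ML = −10·log₁₀(1 − |Γ|²)

mismatch loss ≈ 2.11 dB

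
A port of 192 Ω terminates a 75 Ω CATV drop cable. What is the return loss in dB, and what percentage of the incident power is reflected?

Γ = (192 − 75)/(192 + 75) = 0.438
RL = −20·log₁₀(0.438) = 7.17 dB
P_refl/P_inc = |Γ|² = 0.192

RL ≈ 7.17 dB; 19.2% of incident power reflected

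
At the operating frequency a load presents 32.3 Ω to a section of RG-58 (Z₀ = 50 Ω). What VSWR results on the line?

For a purely resistive load, VSWR = R_L/Z_0 or Z_0/R_L (whichever > 1) = 50/32.3

VSWR ≈ 1.55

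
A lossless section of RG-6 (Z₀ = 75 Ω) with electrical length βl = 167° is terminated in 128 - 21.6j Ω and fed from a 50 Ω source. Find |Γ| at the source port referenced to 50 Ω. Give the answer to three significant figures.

tan(βl) = -0.231
Z_in = Z_0·(Z_L + jZ_0·tanβl)/(Z_0 + jZ_L·tanβl) = 131 + j13.7 Ω
Γ_s = (Z_in − Z_s)/(Z_in + Z_s) = (81.3 + j13.7)/(181 + j13.7), |Γ_s| = 0.454

|Γ| ≈ 0.454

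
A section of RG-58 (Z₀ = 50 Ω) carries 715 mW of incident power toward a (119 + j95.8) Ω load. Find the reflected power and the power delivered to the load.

|Γ| = |(69 + j95.8)/(169 + j95.8)| = 0.608
|Γ|² = 0.369
P_refl = |Γ|²·P_inc = 264 mW, P_del = (1 − |Γ|²)·P_inc = 451 mW

P_reflected ≈ 264 mW; P_delivered ≈ 451 mW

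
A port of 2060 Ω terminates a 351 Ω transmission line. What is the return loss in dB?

Γ = (2060 − 351)/(2060 + 351) = 0.709
RL = −20·log₁₀|Γ| = −20·log₁₀(0.709)

RL ≈ 2.99 dB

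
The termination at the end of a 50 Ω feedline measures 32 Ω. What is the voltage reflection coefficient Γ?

Γ = (Z_L − Z_0)/(Z_L + Z_0) = (32 − 50)/(32 + 50) = -18/82

Γ = -0.22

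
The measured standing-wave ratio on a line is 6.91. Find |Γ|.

|Γ| = (S − 1)/(S + 1) = (6.91 − 1)/(6.91 + 1) = 5.91/7.91

|Γ| ≈ 0.747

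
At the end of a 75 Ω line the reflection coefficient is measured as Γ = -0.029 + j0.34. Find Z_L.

Z_L ≈ 56.4 + j43.4 Ω

Z_L = Z_0·(1 + Γ)/(1 − Γ) = 75·(0.971 + j0.34)/(1.03 − j0.34)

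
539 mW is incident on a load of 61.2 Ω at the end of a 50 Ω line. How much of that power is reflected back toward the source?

Γ = (61.2 − 50)/(61.2 + 50) = 0.101
|Γ|² = 0.0101
P_refl = |Γ|²·P_inc = 5.47 mW, P_del = (1 − |Γ|²)·P_inc = 534 mW

P_reflected ≈ 5.47 mW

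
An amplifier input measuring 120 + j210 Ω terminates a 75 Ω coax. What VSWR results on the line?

VSWR ≈ 6.98

Γ = (Z_L − Z_0)/(Z_L + Z_0) = (45 + j210)/(195 + j210)
|Γ| = 215/287 = 0.749
VSWR = (1 + |Γ|)/(1 − |Γ|) = 1.75/0.251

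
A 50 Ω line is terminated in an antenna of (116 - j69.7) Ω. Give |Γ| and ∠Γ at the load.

Γ = (Z_L − Z_0)/(Z_L + Z_0) = (66 − j69.7)/(166 − j69.7)
|Γ| = 96/180 = 0.533

Γ ≈ 0.533 ∠ -23.8°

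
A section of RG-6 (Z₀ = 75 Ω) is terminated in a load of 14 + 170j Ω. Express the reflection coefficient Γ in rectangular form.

Γ = (Z_L − Z_0)/(Z_L + Z_0) = (-61 + j170)/(89 + j170)

Γ ≈ 0.637 + j0.693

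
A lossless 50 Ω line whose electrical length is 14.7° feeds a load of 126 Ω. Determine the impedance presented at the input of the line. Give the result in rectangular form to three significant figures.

Z_in ≈ 93.7 − j48.8 Ω

tan(βl) = tan(14.7°) = 0.262
Z_in = Z_0·(Z_L + jZ_0·tanβl)/(Z_0 + jZ_L·tanβl)
     = 50·(126 + j13.1)/(50 + j33.1)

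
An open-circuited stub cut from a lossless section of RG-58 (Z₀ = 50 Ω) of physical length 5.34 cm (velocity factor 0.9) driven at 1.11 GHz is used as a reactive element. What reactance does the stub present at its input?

X_in ≈ -9.69 Ω (capacitive)

λ = v/f = 0.9·c / 1.11 GHz = 0.243 m
βl = 2π·l/λ = 2π × 0.22 = 79°
tan(βl) = 5.16
For an open-circuited stub, Z_in = −jZ_0·cot(βl) = −jZ_0/tan(βl)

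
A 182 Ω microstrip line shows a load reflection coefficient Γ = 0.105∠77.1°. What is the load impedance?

Z_L = Z_0·(1 + Γ)/(1 − Γ) = 182·(1.02 + j0.102)/(0.977 − j0.102)

Z_L ≈ 187 + j38.6 Ω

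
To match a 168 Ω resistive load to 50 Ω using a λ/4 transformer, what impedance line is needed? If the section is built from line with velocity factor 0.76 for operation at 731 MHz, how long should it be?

Z_qwt = √(Z_0·R_L) = √(50 × 168) = √8400
λ = 0.76·c/f = 0.312 m, so l = λ/4 = 0.078 m

Z_qwt ≈ 91.7 Ω; length ≈ 7.8 cm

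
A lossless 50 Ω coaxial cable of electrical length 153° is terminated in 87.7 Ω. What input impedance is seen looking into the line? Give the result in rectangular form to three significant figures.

tan(βl) = tan(153°) = -0.51
Z_in = Z_0·(Z_L + jZ_0·tanβl)/(Z_0 + jZ_L·tanβl)
     = 50·(87.7 − j25.5)/(50 − j44.7)

Z_in ≈ 61.4 + j29.4 Ω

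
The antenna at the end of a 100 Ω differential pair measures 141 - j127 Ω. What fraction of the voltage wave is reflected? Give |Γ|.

|Γ| ≈ 0.49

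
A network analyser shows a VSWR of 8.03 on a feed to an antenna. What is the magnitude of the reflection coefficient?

|Γ| ≈ 0.779

|Γ| = (S − 1)/(S + 1) = (8.03 − 1)/(8.03 + 1) = 7.03/9.03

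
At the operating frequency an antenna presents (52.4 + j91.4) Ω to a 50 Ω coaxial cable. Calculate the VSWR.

VSWR ≈ 4.99

Γ = (Z_L − Z_0)/(Z_L + Z_0) = (2.4 + j91.4)/(102.4 + j91.4)
|Γ| = 91.4/137 = 0.666
VSWR = (1 + |Γ|)/(1 − |Γ|) = 1.67/0.334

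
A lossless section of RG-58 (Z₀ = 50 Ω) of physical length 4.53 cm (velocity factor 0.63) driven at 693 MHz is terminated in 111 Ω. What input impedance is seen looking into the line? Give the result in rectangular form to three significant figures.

Z_in ≈ 28.2 − j21.7 Ω

λ = v/f = 0.63·c / 693 MHz = 0.273 m
βl = 2π·l/λ = 2π × 0.166 = 59.8°
tan(βl) = tan(59.8°) = 1.72
Z_in = Z_0·(Z_L + jZ_0·tanβl)/(Z_0 + jZ_L·tanβl)
     = 50·(111 + j85.9)/(50 + j191)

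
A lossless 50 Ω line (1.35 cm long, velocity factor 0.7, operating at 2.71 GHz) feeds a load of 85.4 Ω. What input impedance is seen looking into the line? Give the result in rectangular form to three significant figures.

Z_in ≈ 34 − j15.5 Ω

λ = v/f = 0.7·c / 2.71 GHz = 0.0775 m
βl = 2π·l/λ = 2π × 0.174 = 62.7°
tan(βl) = tan(62.7°) = 1.94
Z_in = Z_0·(Z_L + jZ_0·tanβl)/(Z_0 + jZ_L·tanβl)
     = 50·(85.4 + j96.9)/(50 + j166)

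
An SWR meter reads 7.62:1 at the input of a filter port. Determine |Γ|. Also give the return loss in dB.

|Γ| ≈ 0.768; return loss ≈ 2.29 dB

|Γ| = (S − 1)/(S + 1) = (7.62 − 1)/(7.62 + 1) = 6.62/8.62
RL = −20·log₁₀|Γ| = −20·log₁₀(0.768)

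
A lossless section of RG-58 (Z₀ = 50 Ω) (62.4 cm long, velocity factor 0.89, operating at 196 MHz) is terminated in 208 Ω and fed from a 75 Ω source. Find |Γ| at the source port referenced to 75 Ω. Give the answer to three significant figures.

|Γ| ≈ 0.503

λ = v/f = 0.89·c / 196 MHz = 1.36 m
βl = 2π·l/λ = 2π × 0.458 = 165°
tan(βl) = -0.27
Z_in = Z_0·(Z_L + jZ_0·tanβl)/(Z_0 + jZ_L·tanβl) = 98.8 + j97.3 Ω
Γ_s = (Z_in − Z_s)/(Z_in + Z_s) = (23.8 + j97.3)/(174 + j97.3), |Γ_s| = 0.503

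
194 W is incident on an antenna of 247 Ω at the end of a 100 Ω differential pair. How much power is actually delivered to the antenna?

P_delivered ≈ 159 W

Γ = (247 − 100)/(247 + 100) = 0.424
|Γ|² = 0.179
P_refl = |Γ|²·P_inc = 34.8 W, P_del = (1 − |Γ|²)·P_inc = 159 W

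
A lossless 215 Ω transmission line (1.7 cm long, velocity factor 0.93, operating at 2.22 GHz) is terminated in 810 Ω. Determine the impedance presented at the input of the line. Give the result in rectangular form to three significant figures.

Z_in ≈ 95.9 − j167 Ω

λ = v/f = 0.93·c / 2.22 GHz = 0.126 m
βl = 2π·l/λ = 2π × 0.135 = 48.7°
tan(βl) = tan(48.7°) = 1.14
Z_in = Z_0·(Z_L + jZ_0·tanβl)/(Z_0 + jZ_L·tanβl)
     = 215·(810 + j245)/(215 + j922)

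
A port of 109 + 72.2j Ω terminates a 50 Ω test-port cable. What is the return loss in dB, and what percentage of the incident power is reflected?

Γ = (59 + j72.2)/(159 + j72.2), |Γ| = 0.534
RL = −20·log₁₀(0.534) = 5.45 dB
P_refl/P_inc = |Γ|² = 0.285

RL ≈ 5.45 dB; 28.5% of incident power reflected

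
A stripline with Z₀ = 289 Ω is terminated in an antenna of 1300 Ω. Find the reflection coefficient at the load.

Γ = 0.636

Γ = (Z_L − Z_0)/(Z_L + Z_0) = (1300 − 289)/(1300 + 289) = 1011/1589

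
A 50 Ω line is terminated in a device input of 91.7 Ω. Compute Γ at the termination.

Γ = (Z_L − Z_0)/(Z_L + Z_0) = (91.7 − 50)/(91.7 + 50) = 41.7/141.7

Γ = 0.294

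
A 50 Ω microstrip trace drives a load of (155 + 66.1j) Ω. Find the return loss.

RL ≈ 4.79 dB

Γ = (105 + j66.1)/(205 + j66.1), |Γ| = 0.576
RL = −20·log₁₀|Γ| = −20·log₁₀(0.576)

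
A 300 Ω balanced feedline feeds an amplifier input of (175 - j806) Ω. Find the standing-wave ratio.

Γ = (Z_L − Z_0)/(Z_L + Z_0) = (-125 − j806)/(475 − j806)
|Γ| = 816/936 = 0.872
VSWR = (1 + |Γ|)/(1 − |Γ|) = 1.87/0.128

VSWR ≈ 14.6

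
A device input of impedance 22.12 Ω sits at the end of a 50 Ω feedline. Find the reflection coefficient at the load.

Γ = -0.387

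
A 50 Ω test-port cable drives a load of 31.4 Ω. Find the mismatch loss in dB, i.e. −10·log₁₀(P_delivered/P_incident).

Γ = (31.4 − 50)/(31.4 + 50) = -0.229
|Γ|² = 0.0522, so P_del/P_inc = 1 − |Γ|² = 0.948
ML = −10·log₁₀(1 − |Γ|²)

mismatch loss ≈ 0.233 dB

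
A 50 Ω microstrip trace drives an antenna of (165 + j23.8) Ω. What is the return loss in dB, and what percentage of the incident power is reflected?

RL ≈ 5.31 dB; 29.5% of incident power reflected

Γ = (115 + j23.8)/(215 + j23.8), |Γ| = 0.543
RL = −20·log₁₀(0.543) = 5.31 dB
P_refl/P_inc = |Γ|² = 0.295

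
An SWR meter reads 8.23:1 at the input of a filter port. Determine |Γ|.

|Γ| = (S − 1)/(S + 1) = (8.23 − 1)/(8.23 + 1) = 7.23/9.23

|Γ| ≈ 0.783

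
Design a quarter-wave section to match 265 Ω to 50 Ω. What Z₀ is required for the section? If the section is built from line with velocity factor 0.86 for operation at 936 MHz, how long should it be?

Z_qwt = √(Z_0·R_L) = √(50 × 265) = √13250
λ = 0.86·c/f = 0.276 m, so l = λ/4 = 0.0689 m

Z_qwt ≈ 115 Ω; length ≈ 6.89 cm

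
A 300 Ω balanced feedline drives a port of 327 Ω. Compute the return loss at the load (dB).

RL ≈ 27.3 dB

Γ = (327 − 300)/(327 + 300) = 0.0431
RL = −20·log₁₀|Γ| = −20·log₁₀(0.0431)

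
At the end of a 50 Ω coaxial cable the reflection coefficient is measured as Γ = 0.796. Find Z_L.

Z_L = Z_0·(1 + Γ)/(1 − Γ) = 50·(1.8)/(0.204)

Z_L ≈ 440 Ω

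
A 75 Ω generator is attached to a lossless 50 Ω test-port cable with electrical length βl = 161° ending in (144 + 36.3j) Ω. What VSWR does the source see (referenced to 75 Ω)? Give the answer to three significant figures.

tan(βl) = -0.344
Z_in = Z_0·(Z_L + jZ_0·tanβl)/(Z_0 + jZ_L·tanβl) = 63.3 + j65.5 Ω
Γ_s = (Z_in − Z_s)/(Z_in + Z_s) = (-11.7 + j65.5)/(138 + j65.5), |Γ_s| = 0.435
VSWR = (1 + |Γ_s|)/(1 − |Γ_s|)

VSWR ≈ 2.54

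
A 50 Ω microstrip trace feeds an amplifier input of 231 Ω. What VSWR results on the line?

Γ = (231 − 50)/(231 + 50) = 0.644
VSWR = (1 + 0.644)/(1 − 0.644)

VSWR ≈ 4.62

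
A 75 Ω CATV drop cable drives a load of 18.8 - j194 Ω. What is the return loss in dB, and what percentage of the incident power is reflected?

RL ≈ 0.562 dB; 87.9% of incident power reflected

Γ = (-56.2 − j194)/(93.8 − j194), |Γ| = 0.937
RL = −20·log₁₀(0.937) = 0.562 dB
P_refl/P_inc = |Γ|² = 0.879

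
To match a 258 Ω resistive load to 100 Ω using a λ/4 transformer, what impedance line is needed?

Z_qwt = √(Z_0·R_L) = √(100 × 258) = √25800

Z_qwt ≈ 161 Ω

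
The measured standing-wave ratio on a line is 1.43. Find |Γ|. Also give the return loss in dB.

|Γ| = (S − 1)/(S + 1) = (1.43 − 1)/(1.43 + 1) = 0.43/2.43
RL = −20·log₁₀|Γ| = −20·log₁₀(0.177)

|Γ| ≈ 0.177; return loss ≈ 15 dB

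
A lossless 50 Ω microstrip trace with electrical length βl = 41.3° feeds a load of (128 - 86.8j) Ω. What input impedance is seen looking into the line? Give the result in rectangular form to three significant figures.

tan(βl) = tan(41.3°) = 0.879
Z_in = Z_0·(Z_L + jZ_0·tanβl)/(Z_0 + jZ_L·tanβl)
     = 50·(128 − j42.9)/(126 + j112)

Z_in ≈ 19.8 − j34.6 Ω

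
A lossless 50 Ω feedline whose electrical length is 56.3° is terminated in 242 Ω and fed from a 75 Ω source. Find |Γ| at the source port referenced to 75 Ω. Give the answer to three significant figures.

|Γ| ≈ 0.716

tan(βl) = 1.5
Z_in = Z_0·(Z_L + jZ_0·tanβl)/(Z_0 + jZ_L·tanβl) = 14.6 − j31.3 Ω
Γ_s = (Z_in − Z_s)/(Z_in + Z_s) = (-60.4 − j31.3)/(89.6 − j31.3), |Γ_s| = 0.716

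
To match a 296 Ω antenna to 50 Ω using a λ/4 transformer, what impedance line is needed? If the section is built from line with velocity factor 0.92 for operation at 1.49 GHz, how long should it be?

Z_qwt = √(Z_0·R_L) = √(50 × 296) = √14800
λ = 0.92·c/f = 0.185 m, so l = λ/4 = 0.0463 m

Z_qwt ≈ 122 Ω; length ≈ 4.63 cm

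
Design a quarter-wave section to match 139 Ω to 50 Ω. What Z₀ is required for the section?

Z_qwt ≈ 83.4 Ω

Z_qwt = √(Z_0·R_L) = √(50 × 139) = √6950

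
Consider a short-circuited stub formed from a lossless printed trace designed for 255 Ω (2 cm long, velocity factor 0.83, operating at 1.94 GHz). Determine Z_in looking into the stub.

Z_in ≈ +j379 Ω

λ = v/f = 0.83·c / 1.94 GHz = 0.128 m
βl = 2π·l/λ = 2π × 0.156 = 56.1°
tan(βl) = 1.49
For a short-circuited stub, Z_in = jZ_0·tan(βl)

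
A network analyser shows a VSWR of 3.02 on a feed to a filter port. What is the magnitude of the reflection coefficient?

|Γ| ≈ 0.502

|Γ| = (S − 1)/(S + 1) = (3.02 − 1)/(3.02 + 1) = 2.02/4.02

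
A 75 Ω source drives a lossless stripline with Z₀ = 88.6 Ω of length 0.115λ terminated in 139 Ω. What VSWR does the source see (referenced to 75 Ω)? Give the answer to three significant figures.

VSWR ≈ 1.65

βl = 2π × 0.115 = 41.4°
tan(βl) = 0.882
Z_in = Z_0·(Z_L + jZ_0·tanβl)/(Z_0 + jZ_L·tanβl) = 84.8 − j39.2 Ω
Γ_s = (Z_in − Z_s)/(Z_in + Z_s) = (9.8 − j39.2)/(160 − j39.2), |Γ_s| = 0.245
VSWR = (1 + |Γ_s|)/(1 − |Γ_s|)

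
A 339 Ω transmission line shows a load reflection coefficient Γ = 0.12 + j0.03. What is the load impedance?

Z_L ≈ 431 + j26.2 Ω

Z_L = Z_0·(1 + Γ)/(1 − Γ) = 339·(1.12 + j0.03)/(0.88 − j0.03)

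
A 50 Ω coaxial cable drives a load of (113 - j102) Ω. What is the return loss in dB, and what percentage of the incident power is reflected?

RL ≈ 4.1 dB; 38.9% of incident power reflected

Γ = (63 − j102)/(163 − j102), |Γ| = 0.623
RL = −20·log₁₀(0.623) = 4.1 dB
P_refl/P_inc = |Γ|² = 0.389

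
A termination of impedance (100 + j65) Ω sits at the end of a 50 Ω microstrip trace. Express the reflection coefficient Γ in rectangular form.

Γ = (Z_L − Z_0)/(Z_L + Z_0) = (50 + j65)/(150 + j65)

Γ ≈ 0.439 + j0.243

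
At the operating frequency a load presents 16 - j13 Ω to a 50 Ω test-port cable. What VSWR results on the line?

VSWR ≈ 3.36

Γ = (Z_L − Z_0)/(Z_L + Z_0) = (-34 − j13)/(66 − j13)
|Γ| = 36.4/67.3 = 0.541
VSWR = (1 + |Γ|)/(1 − |Γ|) = 1.54/0.459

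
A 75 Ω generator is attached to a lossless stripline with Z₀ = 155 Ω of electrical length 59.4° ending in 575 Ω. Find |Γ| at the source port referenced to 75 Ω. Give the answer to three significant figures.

tan(βl) = 1.69
Z_in = Z_0·(Z_L + jZ_0·tanβl)/(Z_0 + jZ_L·tanβl) = 55 − j82.9 Ω
Γ_s = (Z_in − Z_s)/(Z_in + Z_s) = (-20 − j82.9)/(130 − j82.9), |Γ_s| = 0.553

|Γ| ≈ 0.553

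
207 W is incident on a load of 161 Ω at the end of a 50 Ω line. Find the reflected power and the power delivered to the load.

P_reflected ≈ 57.3 W; P_delivered ≈ 150 W

Γ = (161 − 50)/(161 + 50) = 0.526
|Γ|² = 0.277
P_refl = |Γ|²·P_inc = 57.3 W, P_del = (1 − |Γ|²)·P_inc = 150 W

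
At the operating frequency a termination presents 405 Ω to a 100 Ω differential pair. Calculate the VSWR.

For a purely resistive load, VSWR = R_L/Z_0 or Z_0/R_L (whichever > 1) = 405/100

VSWR ≈ 4.05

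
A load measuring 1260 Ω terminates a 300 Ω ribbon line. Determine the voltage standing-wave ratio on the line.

Γ = (1260 − 300)/(1260 + 300) = 0.615
VSWR = (1 + 0.615)/(1 − 0.615)

VSWR ≈ 4.2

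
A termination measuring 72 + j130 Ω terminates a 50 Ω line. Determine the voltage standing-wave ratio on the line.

VSWR ≈ 6.68

Γ = (Z_L − Z_0)/(Z_L + Z_0) = (22 + j130)/(122 + j130)
|Γ| = 132/178 = 0.74
VSWR = (1 + |Γ|)/(1 − |Γ|) = 1.74/0.26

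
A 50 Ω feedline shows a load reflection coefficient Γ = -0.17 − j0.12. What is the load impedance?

Z_L ≈ 34.6 − j8.67 Ω

Z_L = Z_0·(1 + Γ)/(1 − Γ) = 50·(0.83 − j0.12)/(1.17 + j0.12)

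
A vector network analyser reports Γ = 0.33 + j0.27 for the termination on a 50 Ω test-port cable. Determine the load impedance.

Z_L ≈ 78.4 + j51.7 Ω

Z_L = Z_0·(1 + Γ)/(1 − Γ) = 50·(1.33 + j0.27)/(0.67 − j0.27)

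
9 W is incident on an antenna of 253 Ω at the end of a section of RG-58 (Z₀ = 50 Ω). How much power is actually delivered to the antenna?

Γ = (253 − 50)/(253 + 50) = 0.67
|Γ|² = 0.449
P_refl = |Γ|²·P_inc = 4.04 W, P_del = (1 − |Γ|²)·P_inc = 4.96 W

P_delivered ≈ 4.96 W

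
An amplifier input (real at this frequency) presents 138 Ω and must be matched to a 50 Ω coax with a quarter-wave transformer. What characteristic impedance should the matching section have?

Z_qwt = √(Z_0·R_L) = √(50 × 138) = √6900

Z_qwt ≈ 83.1 Ω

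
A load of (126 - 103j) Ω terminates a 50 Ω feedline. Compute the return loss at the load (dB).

RL ≈ 4.04 dB

Γ = (76 − j103)/(176 − j103), |Γ| = 0.628
RL = −20·log₁₀|Γ| = −20·log₁₀(0.628)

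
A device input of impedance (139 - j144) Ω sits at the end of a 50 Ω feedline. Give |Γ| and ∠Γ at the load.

Γ ≈ 0.712 ∠ -21°

Γ = (Z_L − Z_0)/(Z_L + Z_0) = (89 − j144)/(189 − j144)
|Γ| = 169/238 = 0.712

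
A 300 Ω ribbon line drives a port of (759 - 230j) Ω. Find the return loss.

Γ = (459 − j230)/(1059 − j230), |Γ| = 0.474
RL = −20·log₁₀|Γ| = −20·log₁₀(0.474)

RL ≈ 6.49 dB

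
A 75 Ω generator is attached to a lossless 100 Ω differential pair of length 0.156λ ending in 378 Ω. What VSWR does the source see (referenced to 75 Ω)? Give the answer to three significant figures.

VSWR ≈ 3.54

βl = 2π × 0.156 = 56.2°
tan(βl) = 1.49
Z_in = Z_0·(Z_L + jZ_0·tanβl)/(Z_0 + jZ_L·tanβl) = 37.2 − j60.5 Ω
Γ_s = (Z_in − Z_s)/(Z_in + Z_s) = (-37.8 − j60.5)/(112 − j60.5), |Γ_s| = 0.56
VSWR = (1 + |Γ_s|)/(1 − |Γ_s|)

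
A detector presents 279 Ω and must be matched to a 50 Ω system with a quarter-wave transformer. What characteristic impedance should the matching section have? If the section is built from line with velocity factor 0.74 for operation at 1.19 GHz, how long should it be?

Z_qwt = √(Z_0·R_L) = √(50 × 279) = √13950
λ = 0.74·c/f = 0.187 m, so l = λ/4 = 0.0466 m

Z_qwt ≈ 118 Ω; length ≈ 4.66 cm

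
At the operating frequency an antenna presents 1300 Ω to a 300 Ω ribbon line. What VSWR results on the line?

VSWR ≈ 4.33

For a purely resistive load, VSWR = R_L/Z_0 or Z_0/R_L (whichever > 1) = 1300/300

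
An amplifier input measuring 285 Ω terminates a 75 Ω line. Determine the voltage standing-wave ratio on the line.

For a purely resistive load, VSWR = R_L/Z_0 or Z_0/R_L (whichever > 1) = 285/75

VSWR ≈ 3.8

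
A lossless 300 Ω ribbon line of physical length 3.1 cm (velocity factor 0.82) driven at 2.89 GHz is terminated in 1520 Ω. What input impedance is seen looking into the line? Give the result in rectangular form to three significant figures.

Z_in ≈ 101 + j244 Ω

λ = v/f = 0.82·c / 2.89 GHz = 0.0851 m
βl = 2π·l/λ = 2π × 0.364 = 131°
tan(βl) = tan(131°) = -1.15
Z_in = Z_0·(Z_L + jZ_0·tanβl)/(Z_0 + jZ_L·tanβl)
     = 300·(1520 − j344)/(300 − j1740)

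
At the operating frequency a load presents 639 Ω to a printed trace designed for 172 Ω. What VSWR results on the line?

VSWR ≈ 3.72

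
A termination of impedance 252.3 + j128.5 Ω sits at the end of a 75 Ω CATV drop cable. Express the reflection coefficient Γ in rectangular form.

Γ ≈ 0.603 + j0.156

Γ = (Z_L − Z_0)/(Z_L + Z_0) = (177.3 + j128.5)/(327.3 + j128.5)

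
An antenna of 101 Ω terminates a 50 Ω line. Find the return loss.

Γ = (101 − 50)/(101 + 50) = 0.338
RL = −20·log₁₀|Γ| = −20·log₁₀(0.338)

RL ≈ 9.43 dB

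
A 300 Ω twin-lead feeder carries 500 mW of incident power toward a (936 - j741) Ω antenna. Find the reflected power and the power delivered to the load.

|Γ| = |(636 − j741)/(1236 − j741)| = 0.678
|Γ|² = 0.459
P_refl = |Γ|²·P_inc = 230 mW, P_del = (1 − |Γ|²)·P_inc = 270 mW

P_reflected ≈ 230 mW; P_delivered ≈ 270 mW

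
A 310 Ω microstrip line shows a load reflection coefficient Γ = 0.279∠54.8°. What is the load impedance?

Z_L = Z_0·(1 + Γ)/(1 − Γ) = 310·(1.16 + j0.228)/(0.839 − j0.228)

Z_L ≈ 378 + j187 Ω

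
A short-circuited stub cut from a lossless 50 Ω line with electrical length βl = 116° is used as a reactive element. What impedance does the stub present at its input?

tan(βl) = -2.05
For a short-circuited stub, Z_in = jZ_0·tan(βl)

Z_in ≈ −j103 Ω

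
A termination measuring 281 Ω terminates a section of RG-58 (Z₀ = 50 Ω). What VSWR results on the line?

Γ = (281 − 50)/(281 + 50) = 0.698
VSWR = (1 + 0.698)/(1 − 0.698)

VSWR ≈ 5.62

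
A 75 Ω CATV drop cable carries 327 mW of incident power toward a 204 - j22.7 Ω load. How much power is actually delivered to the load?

P_delivered ≈ 255 mW

|Γ| = |(129 − j22.7)/(279 − j22.7)| = 0.468
|Γ|² = 0.219
P_refl = |Γ|²·P_inc = 71.6 mW, P_del = (1 − |Γ|²)·P_inc = 255 mW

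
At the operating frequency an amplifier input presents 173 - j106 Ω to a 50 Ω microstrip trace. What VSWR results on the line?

Γ = (Z_L − Z_0)/(Z_L + Z_0) = (123 − j106)/(223 − j106)
|Γ| = 162/247 = 0.658
VSWR = (1 + |Γ|)/(1 − |Γ|) = 1.66/0.342

VSWR ≈ 4.84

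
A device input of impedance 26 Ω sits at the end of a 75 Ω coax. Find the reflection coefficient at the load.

Γ = -0.485

Γ = (Z_L − Z_0)/(Z_L + Z_0) = (26 − 75)/(26 + 75) = -49/101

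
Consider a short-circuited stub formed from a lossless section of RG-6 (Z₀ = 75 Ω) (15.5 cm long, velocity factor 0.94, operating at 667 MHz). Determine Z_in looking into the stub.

Z_in ≈ −j83.4 Ω

λ = v/f = 0.94·c / 667 MHz = 0.423 m
βl = 2π·l/λ = 2π × 0.367 = 132°
tan(βl) = -1.11
For a short-circuited stub, Z_in = jZ_0·tan(βl)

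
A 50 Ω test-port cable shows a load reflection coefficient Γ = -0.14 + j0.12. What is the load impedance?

Z_L ≈ 36.8 + j9.13 Ω

Z_L = Z_0·(1 + Γ)/(1 − Γ) = 50·(0.86 + j0.12)/(1.14 − j0.12)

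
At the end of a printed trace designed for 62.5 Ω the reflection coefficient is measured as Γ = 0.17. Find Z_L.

Z_L = Z_0·(1 + Γ)/(1 − Γ) = 62.5·(1.17)/(0.83)

Z_L ≈ 88.1 Ω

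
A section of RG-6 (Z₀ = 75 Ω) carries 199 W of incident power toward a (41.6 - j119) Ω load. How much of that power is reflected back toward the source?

P_reflected ≈ 110 W

|Γ| = |(-33.4 − j119)/(116.6 − j119)| = 0.742
|Γ|² = 0.55
P_refl = |Γ|²·P_inc = 110 W, P_del = (1 − |Γ|²)·P_inc = 89.5 W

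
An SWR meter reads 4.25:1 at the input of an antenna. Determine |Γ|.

|Γ| ≈ 0.619

|Γ| = (S − 1)/(S + 1) = (4.25 − 1)/(4.25 + 1) = 3.25/5.25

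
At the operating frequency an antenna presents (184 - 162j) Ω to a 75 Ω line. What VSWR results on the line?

Γ = (Z_L − Z_0)/(Z_L + Z_0) = (109 − j162)/(259 − j162)
|Γ| = 195/305 = 0.639
VSWR = (1 + |Γ|)/(1 − |Γ|) = 1.64/0.361

VSWR ≈ 4.54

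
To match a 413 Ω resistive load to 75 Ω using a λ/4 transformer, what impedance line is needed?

Z_qwt ≈ 176 Ω

Z_qwt = √(Z_0·R_L) = √(75 × 413) = √30980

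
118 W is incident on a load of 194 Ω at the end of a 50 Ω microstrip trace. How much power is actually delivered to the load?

Γ = (194 − 50)/(194 + 50) = 0.59
|Γ|² = 0.348
P_refl = |Γ|²·P_inc = 41.1 W, P_del = (1 − |Γ|²)·P_inc = 76.9 W

P_delivered ≈ 76.9 W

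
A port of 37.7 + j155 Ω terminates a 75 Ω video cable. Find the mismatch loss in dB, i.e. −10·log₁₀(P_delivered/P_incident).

Γ = (-37.3 + j155)/(112.7 + j155), |Γ| = 0.832
|Γ|² = 0.692, so P_del/P_inc = 1 − |Γ|² = 0.308
ML = −10·log₁₀(1 − |Γ|²)

mismatch loss ≈ 5.12 dB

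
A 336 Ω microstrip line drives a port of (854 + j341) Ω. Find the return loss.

RL ≈ 6 dB

Γ = (518 + j341)/(1190 + j341), |Γ| = 0.501
RL = −20·log₁₀|Γ| = −20·log₁₀(0.501)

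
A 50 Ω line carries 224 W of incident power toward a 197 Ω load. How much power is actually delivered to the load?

Γ = (197 − 50)/(197 + 50) = 0.595
|Γ|² = 0.354
P_refl = |Γ|²·P_inc = 79.3 W, P_del = (1 − |Γ|²)·P_inc = 145 W

P_delivered ≈ 145 W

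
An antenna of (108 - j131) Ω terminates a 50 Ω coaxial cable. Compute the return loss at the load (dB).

Γ = (58 − j131)/(158 − j131), |Γ| = 0.698
RL = −20·log₁₀|Γ| = −20·log₁₀(0.698)

RL ≈ 3.12 dB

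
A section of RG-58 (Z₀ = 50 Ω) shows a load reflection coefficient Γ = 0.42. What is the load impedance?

Z_L ≈ 122 Ω

Z_L = Z_0·(1 + Γ)/(1 − Γ) = 50·(1.42)/(0.58)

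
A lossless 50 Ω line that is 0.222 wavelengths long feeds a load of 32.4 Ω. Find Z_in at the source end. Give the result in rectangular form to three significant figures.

βl = 2π × 0.222 = 79.9°
tan(βl) = tan(79.9°) = 5.63
Z_in = Z_0·(Z_L + jZ_0·tanβl)/(Z_0 + jZ_L·tanβl)
     = 50·(32.4 + j281)/(50 + j182)

Z_in ≈ 74 + j11.4 Ω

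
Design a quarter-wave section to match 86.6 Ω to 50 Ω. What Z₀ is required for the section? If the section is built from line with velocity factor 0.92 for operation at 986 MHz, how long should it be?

Z_qwt = √(Z_0·R_L) = √(50 × 86.6) = √4330
λ = 0.92·c/f = 0.28 m, so l = λ/4 = 0.07 m

Z_qwt ≈ 65.8 Ω; length ≈ 7 cm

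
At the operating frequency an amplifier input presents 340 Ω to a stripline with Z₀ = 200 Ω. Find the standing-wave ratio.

VSWR ≈ 1.7

Γ = (340 − 200)/(340 + 200) = 0.259
VSWR = (1 + 0.259)/(1 − 0.259)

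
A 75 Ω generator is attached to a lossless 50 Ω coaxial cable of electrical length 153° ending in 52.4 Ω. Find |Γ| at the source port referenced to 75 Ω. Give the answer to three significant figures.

tan(βl) = -0.51
Z_in = Z_0·(Z_L + jZ_0·tanβl)/(Z_0 + jZ_L·tanβl) = 51.4 + j1.95 Ω
Γ_s = (Z_in − Z_s)/(Z_in + Z_s) = (-23.6 + j1.95)/(126 + j1.95), |Γ_s| = 0.188

|Γ| ≈ 0.188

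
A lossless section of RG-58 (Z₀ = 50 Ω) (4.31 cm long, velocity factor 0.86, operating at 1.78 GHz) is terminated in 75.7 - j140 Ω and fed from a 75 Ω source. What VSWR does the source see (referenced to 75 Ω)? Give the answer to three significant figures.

λ = v/f = 0.86·c / 1.78 GHz = 0.145 m
βl = 2π·l/λ = 2π × 0.297 = 107°
tan(βl) = -3.26
Z_in = Z_0·(Z_L + jZ_0·tanβl)/(Z_0 + jZ_L·tanβl) = 9.73 + j31.4 Ω
Γ_s = (Z_in − Z_s)/(Z_in + Z_s) = (-65.3 + j31.4)/(84.7 + j31.4), |Γ_s| = 0.801
VSWR = (1 + |Γ_s|)/(1 − |Γ_s|)

VSWR ≈ 9.07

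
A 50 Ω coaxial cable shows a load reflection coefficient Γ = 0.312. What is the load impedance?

Z_L = Z_0·(1 + Γ)/(1 − Γ) = 50·(1.31)/(0.688)

Z_L ≈ 95.3 Ω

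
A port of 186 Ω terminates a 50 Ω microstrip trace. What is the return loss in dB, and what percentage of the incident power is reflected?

RL ≈ 4.79 dB; 33.2% of incident power reflected

Γ = (186 − 50)/(186 + 50) = 0.576
RL = −20·log₁₀(0.576) = 4.79 dB
P_refl/P_inc = |Γ|² = 0.332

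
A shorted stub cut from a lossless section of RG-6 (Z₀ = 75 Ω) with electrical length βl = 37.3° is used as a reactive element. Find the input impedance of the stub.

Z_in ≈ +j57.1 Ω

tan(βl) = 0.762
For a shorted stub, Z_in = jZ_0·tan(βl)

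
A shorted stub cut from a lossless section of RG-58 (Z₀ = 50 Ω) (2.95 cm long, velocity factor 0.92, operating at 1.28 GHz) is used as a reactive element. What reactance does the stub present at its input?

λ = v/f = 0.92·c / 1.28 GHz = 0.216 m
βl = 2π·l/λ = 2π × 0.137 = 49.3°
tan(βl) = 1.16
For a shorted stub, Z_in = jZ_0·tan(βl)

X_in ≈ 58 Ω (inductive)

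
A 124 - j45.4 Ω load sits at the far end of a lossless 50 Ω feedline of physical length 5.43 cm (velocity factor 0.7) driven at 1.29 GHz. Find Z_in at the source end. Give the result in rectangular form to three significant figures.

Z_in ≈ 26.5 + j32.5 Ω

λ = v/f = 0.7·c / 1.29 GHz = 0.163 m
βl = 2π·l/λ = 2π × 0.334 = 120°
tan(βl) = tan(120°) = -1.73
Z_in = Z_0·(Z_L + jZ_0·tanβl)/(Z_0 + jZ_L·tanβl)
     = 50·(124 − j132)/(-28.4 − j214)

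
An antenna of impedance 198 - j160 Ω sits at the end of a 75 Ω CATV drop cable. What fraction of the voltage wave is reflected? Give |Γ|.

Γ = (Z_L − Z_0)/(Z_L + Z_0) = (123 − j160)/(273 − j160)
|Γ| = 202/316

|Γ| ≈ 0.638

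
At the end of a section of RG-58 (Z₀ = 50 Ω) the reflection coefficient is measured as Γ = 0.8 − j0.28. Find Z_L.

Z_L ≈ 119 − j236 Ω

Z_L = Z_0·(1 + Γ)/(1 − Γ) = 50·(1.8 − j0.28)/(0.2 + j0.28)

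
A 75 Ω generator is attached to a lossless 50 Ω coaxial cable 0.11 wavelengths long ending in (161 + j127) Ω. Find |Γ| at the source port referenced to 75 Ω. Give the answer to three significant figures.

βl = 2π × 0.11 = 39.6°
tan(βl) = 0.827
Z_in = Z_0·(Z_L + jZ_0·tanβl)/(Z_0 + jZ_L·tanβl) = 32.6 − j73.9 Ω
Γ_s = (Z_in − Z_s)/(Z_in + Z_s) = (-42.4 − j73.9)/(108 − j73.9), |Γ_s| = 0.653

|Γ| ≈ 0.653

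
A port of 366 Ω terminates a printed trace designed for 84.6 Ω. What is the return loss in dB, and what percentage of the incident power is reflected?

Γ = (366 − 84.6)/(366 + 84.6) = 0.625
RL = −20·log₁₀(0.625) = 4.09 dB
P_refl/P_inc = |Γ|² = 0.39

RL ≈ 4.09 dB; 39% of incident power reflected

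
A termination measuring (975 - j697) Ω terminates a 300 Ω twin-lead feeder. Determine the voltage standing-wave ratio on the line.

Γ = (Z_L − Z_0)/(Z_L + Z_0) = (675 − j697)/(1275 − j697)
|Γ| = 970/1450 = 0.668
VSWR = (1 + |Γ|)/(1 − |Γ|) = 1.67/0.332

VSWR ≈ 5.02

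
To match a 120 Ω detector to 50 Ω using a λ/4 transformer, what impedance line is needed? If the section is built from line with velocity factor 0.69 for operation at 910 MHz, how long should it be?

Z_qwt ≈ 77.5 Ω; length ≈ 5.69 cm

Z_qwt = √(Z_0·R_L) = √(50 × 120) = √6000
λ = 0.69·c/f = 0.227 m, so l = λ/4 = 0.0569 m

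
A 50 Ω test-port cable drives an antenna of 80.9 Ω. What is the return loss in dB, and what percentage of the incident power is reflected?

Γ = (80.9 − 50)/(80.9 + 50) = 0.236
RL = −20·log₁₀(0.236) = 12.5 dB
P_refl/P_inc = |Γ|² = 0.0557

RL ≈ 12.5 dB; 5.57% of incident power reflected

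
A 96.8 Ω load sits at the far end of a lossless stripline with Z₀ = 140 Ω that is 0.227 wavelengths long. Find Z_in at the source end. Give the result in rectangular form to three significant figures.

Z_in ≈ 198 + j21.3 Ω

βl = 2π × 0.227 = 81.7°
tan(βl) = tan(81.7°) = 6.87
Z_in = Z_0·(Z_L + jZ_0·tanβl)/(Z_0 + jZ_L·tanβl)
     = 140·(96.8 + j962)/(140 + j665)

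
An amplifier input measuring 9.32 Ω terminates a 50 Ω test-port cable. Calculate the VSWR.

For a purely resistive load, VSWR = R_L/Z_0 or Z_0/R_L (whichever > 1) = 50/9.32

VSWR ≈ 5.36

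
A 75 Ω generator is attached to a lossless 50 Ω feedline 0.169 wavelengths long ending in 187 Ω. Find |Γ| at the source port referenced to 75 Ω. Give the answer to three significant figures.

βl = 2π × 0.169 = 60.8°
tan(βl) = 1.79
Z_in = Z_0·(Z_L + jZ_0·tanβl)/(Z_0 + jZ_L·tanβl) = 17.1 − j25.3 Ω
Γ_s = (Z_in − Z_s)/(Z_in + Z_s) = (-57.9 − j25.3)/(92.1 − j25.3), |Γ_s| = 0.661

|Γ| ≈ 0.661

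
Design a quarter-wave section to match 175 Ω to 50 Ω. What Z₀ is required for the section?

Z_qwt ≈ 93.5 Ω

Z_qwt = √(Z_0·R_L) = √(50 × 175) = √8750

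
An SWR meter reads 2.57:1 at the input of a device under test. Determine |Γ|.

|Γ| = (S − 1)/(S + 1) = (2.57 − 1)/(2.57 + 1) = 1.57/3.57

|Γ| ≈ 0.44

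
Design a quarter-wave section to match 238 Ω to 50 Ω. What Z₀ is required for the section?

Z_qwt = √(Z_0·R_L) = √(50 × 238) = √11900

Z_qwt ≈ 109 Ω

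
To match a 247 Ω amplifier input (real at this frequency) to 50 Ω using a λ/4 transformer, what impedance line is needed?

Z_qwt = √(Z_0·R_L) = √(50 × 247) = √12350

Z_qwt ≈ 111 Ω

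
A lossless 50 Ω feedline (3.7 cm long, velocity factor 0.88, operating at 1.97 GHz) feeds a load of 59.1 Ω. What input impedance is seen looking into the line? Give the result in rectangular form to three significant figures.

Z_in ≈ 42.6 + j2.31 Ω

λ = v/f = 0.88·c / 1.97 GHz = 0.134 m
βl = 2π·l/λ = 2π × 0.276 = 99.4°
tan(βl) = tan(99.4°) = -6.04
Z_in = Z_0·(Z_L + jZ_0·tanβl)/(Z_0 + jZ_L·tanβl)
     = 50·(59.1 − j302)/(50 − j357)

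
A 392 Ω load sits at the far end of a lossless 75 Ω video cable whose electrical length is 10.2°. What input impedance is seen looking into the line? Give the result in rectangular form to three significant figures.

tan(βl) = tan(10.2°) = 0.18
Z_in = Z_0·(Z_L + jZ_0·tanβl)/(Z_0 + jZ_L·tanβl)
     = 75·(392 + j13.5)/(75 + j70.5)

Z_in ≈ 215 − j188 Ω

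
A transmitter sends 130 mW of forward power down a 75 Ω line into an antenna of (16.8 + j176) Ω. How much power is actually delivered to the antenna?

P_delivered ≈ 16.6 mW

|Γ| = |(-58.2 + j176)/(91.8 + j176)| = 0.934
|Γ|² = 0.872
P_refl = |Γ|²·P_inc = 113 mW, P_del = (1 − |Γ|²)·P_inc = 16.6 mW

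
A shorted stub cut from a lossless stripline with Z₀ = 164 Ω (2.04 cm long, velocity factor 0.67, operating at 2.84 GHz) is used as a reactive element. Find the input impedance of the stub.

Z_in ≈ −j669 Ω

λ = v/f = 0.67·c / 2.84 GHz = 0.0708 m
βl = 2π·l/λ = 2π × 0.288 = 104°
tan(βl) = -4.08
For a shorted stub, Z_in = jZ_0·tan(βl)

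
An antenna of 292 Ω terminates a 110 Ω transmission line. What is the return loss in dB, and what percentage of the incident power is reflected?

RL ≈ 6.88 dB; 20.5% of incident power reflected

Γ = (292 − 110)/(292 + 110) = 0.453
RL = −20·log₁₀(0.453) = 6.88 dB
P_refl/P_inc = |Γ|² = 0.205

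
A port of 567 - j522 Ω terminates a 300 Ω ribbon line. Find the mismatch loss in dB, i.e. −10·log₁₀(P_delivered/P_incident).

Γ = (267 − j522)/(867 − j522), |Γ| = 0.579
|Γ|² = 0.336, so P_del/P_inc = 1 − |Γ|² = 0.664
ML = −10·log₁₀(1 − |Γ|²)

mismatch loss ≈ 1.78 dB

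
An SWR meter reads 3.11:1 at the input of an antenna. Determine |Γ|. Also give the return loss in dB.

|Γ| = (S − 1)/(S + 1) = (3.11 − 1)/(3.11 + 1) = 2.11/4.11
RL = −20·log₁₀|Γ| = −20·log₁₀(0.513)

|Γ| ≈ 0.513; return loss ≈ 5.79 dB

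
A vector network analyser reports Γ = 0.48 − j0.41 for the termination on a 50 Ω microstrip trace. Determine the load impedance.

Z_L ≈ 68.6 − j93.5 Ω

Z_L = Z_0·(1 + Γ)/(1 − Γ) = 50·(1.48 − j0.41)/(0.52 + j0.41)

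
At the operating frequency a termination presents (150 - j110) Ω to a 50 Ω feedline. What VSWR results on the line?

Γ = (Z_L − Z_0)/(Z_L + Z_0) = (100 − j110)/(200 − j110)
|Γ| = 149/228 = 0.651
VSWR = (1 + |Γ|)/(1 − |Γ|) = 1.65/0.349

VSWR ≈ 4.74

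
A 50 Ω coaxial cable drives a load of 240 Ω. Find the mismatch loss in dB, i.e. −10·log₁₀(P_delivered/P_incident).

Γ = (240 − 50)/(240 + 50) = 0.655
|Γ|² = 0.429, so P_del/P_inc = 1 − |Γ|² = 0.571
ML = −10·log₁₀(1 − |Γ|²)

mismatch loss ≈ 2.44 dB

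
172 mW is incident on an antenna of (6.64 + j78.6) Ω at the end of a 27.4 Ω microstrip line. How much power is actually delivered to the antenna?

|Γ| = |(-20.76 + j78.6)/(34.04 + j78.6)| = 0.949
|Γ|² = 0.901
P_refl = |Γ|²·P_inc = 155 mW, P_del = (1 − |Γ|²)·P_inc = 17.1 mW

P_delivered ≈ 17.1 mW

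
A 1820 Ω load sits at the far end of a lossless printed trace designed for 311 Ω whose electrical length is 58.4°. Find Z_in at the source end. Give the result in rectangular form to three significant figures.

Z_in ≈ 72.5 − j184 Ω

tan(βl) = tan(58.4°) = 1.63
Z_in = Z_0·(Z_L + jZ_0·tanβl)/(Z_0 + jZ_L·tanβl)
     = 311·(1820 + j506)/(311 + j2960)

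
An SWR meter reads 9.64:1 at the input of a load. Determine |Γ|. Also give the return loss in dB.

|Γ| ≈ 0.812; return loss ≈ 1.81 dB

|Γ| = (S − 1)/(S + 1) = (9.64 − 1)/(9.64 + 1) = 8.64/10.6
RL = −20·log₁₀|Γ| = −20·log₁₀(0.812)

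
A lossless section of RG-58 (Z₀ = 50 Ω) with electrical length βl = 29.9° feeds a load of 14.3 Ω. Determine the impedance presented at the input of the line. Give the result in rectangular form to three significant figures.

Z_in ≈ 18.5 + j25.7 Ω

tan(βl) = tan(29.9°) = 0.575
Z_in = Z_0·(Z_L + jZ_0·tanβl)/(Z_0 + jZ_L·tanβl)
     = 50·(14.3 + j28.8)/(50 + j8.22)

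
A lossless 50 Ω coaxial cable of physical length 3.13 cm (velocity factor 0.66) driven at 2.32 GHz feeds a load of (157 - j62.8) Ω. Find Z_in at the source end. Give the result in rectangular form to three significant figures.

Z_in ≈ 28.5 + j48.3 Ω

λ = v/f = 0.66·c / 2.32 GHz = 0.0853 m
βl = 2π·l/λ = 2π × 0.367 = 132°
tan(βl) = tan(132°) = -1.11
Z_in = Z_0·(Z_L + jZ_0·tanβl)/(Z_0 + jZ_L·tanβl)
     = 50·(157 − j118)/(-19.7 − j174)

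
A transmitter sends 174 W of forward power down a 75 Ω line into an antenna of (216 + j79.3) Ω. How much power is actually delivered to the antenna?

P_delivered ≈ 124 W

|Γ| = |(141 + j79.3)/(291 + j79.3)| = 0.536
|Γ|² = 0.288
P_refl = |Γ|²·P_inc = 50.1 W, P_del = (1 − |Γ|²)·P_inc = 124 W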